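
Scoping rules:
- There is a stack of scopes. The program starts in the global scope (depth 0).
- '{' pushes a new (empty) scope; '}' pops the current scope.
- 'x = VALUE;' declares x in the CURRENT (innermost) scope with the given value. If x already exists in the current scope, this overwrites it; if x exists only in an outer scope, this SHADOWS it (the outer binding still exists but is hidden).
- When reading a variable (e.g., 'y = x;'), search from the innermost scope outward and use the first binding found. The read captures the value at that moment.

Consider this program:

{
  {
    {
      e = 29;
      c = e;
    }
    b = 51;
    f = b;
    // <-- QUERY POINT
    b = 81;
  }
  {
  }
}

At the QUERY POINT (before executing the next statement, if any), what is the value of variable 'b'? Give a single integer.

Answer: 51

Derivation:
Step 1: enter scope (depth=1)
Step 2: enter scope (depth=2)
Step 3: enter scope (depth=3)
Step 4: declare e=29 at depth 3
Step 5: declare c=(read e)=29 at depth 3
Step 6: exit scope (depth=2)
Step 7: declare b=51 at depth 2
Step 8: declare f=(read b)=51 at depth 2
Visible at query point: b=51 f=51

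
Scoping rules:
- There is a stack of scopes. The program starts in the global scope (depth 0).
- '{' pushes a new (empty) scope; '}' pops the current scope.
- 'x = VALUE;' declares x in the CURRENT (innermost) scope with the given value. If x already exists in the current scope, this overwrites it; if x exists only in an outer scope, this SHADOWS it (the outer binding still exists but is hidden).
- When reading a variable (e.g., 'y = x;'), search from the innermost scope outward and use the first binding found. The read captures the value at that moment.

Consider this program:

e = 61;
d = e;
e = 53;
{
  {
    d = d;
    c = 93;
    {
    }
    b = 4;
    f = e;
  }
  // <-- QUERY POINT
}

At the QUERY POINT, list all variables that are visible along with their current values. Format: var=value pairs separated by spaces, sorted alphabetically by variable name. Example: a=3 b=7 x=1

Step 1: declare e=61 at depth 0
Step 2: declare d=(read e)=61 at depth 0
Step 3: declare e=53 at depth 0
Step 4: enter scope (depth=1)
Step 5: enter scope (depth=2)
Step 6: declare d=(read d)=61 at depth 2
Step 7: declare c=93 at depth 2
Step 8: enter scope (depth=3)
Step 9: exit scope (depth=2)
Step 10: declare b=4 at depth 2
Step 11: declare f=(read e)=53 at depth 2
Step 12: exit scope (depth=1)
Visible at query point: d=61 e=53

Answer: d=61 e=53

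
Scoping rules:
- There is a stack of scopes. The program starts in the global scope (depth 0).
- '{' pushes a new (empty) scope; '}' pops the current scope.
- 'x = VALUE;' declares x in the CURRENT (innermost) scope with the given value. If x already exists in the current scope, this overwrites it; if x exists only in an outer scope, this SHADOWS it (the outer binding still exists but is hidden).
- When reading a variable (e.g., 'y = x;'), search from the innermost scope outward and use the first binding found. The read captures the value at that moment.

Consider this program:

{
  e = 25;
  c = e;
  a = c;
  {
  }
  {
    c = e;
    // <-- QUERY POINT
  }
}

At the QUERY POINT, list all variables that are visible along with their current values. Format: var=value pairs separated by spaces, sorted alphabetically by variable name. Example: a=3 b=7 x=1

Step 1: enter scope (depth=1)
Step 2: declare e=25 at depth 1
Step 3: declare c=(read e)=25 at depth 1
Step 4: declare a=(read c)=25 at depth 1
Step 5: enter scope (depth=2)
Step 6: exit scope (depth=1)
Step 7: enter scope (depth=2)
Step 8: declare c=(read e)=25 at depth 2
Visible at query point: a=25 c=25 e=25

Answer: a=25 c=25 e=25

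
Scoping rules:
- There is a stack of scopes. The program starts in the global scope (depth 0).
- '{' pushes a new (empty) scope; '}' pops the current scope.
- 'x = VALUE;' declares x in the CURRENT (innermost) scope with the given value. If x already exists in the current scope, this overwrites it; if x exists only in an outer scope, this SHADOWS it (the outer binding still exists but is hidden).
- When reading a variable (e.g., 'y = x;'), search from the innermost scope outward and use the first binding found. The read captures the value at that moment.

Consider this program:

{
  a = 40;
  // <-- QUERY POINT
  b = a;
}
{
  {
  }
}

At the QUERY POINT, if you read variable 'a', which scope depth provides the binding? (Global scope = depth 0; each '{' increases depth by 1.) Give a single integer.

Answer: 1

Derivation:
Step 1: enter scope (depth=1)
Step 2: declare a=40 at depth 1
Visible at query point: a=40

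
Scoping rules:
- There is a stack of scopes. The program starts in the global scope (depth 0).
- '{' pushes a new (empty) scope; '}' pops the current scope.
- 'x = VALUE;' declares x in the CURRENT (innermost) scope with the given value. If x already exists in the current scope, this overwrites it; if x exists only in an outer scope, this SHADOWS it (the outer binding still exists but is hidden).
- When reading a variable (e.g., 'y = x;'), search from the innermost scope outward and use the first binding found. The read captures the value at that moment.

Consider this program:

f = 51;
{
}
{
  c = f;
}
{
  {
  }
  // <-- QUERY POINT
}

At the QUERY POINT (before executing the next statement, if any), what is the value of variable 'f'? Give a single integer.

Step 1: declare f=51 at depth 0
Step 2: enter scope (depth=1)
Step 3: exit scope (depth=0)
Step 4: enter scope (depth=1)
Step 5: declare c=(read f)=51 at depth 1
Step 6: exit scope (depth=0)
Step 7: enter scope (depth=1)
Step 8: enter scope (depth=2)
Step 9: exit scope (depth=1)
Visible at query point: f=51

Answer: 51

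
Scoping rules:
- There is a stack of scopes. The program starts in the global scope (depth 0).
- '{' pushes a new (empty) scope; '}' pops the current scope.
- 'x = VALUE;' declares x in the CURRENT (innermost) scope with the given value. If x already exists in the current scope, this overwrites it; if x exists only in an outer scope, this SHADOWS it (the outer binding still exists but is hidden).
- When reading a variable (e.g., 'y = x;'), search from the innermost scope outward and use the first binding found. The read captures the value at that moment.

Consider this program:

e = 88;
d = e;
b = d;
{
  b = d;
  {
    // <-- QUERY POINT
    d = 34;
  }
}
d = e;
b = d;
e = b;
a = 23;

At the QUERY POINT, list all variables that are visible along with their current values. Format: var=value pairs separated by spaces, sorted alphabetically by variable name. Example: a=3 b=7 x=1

Step 1: declare e=88 at depth 0
Step 2: declare d=(read e)=88 at depth 0
Step 3: declare b=(read d)=88 at depth 0
Step 4: enter scope (depth=1)
Step 5: declare b=(read d)=88 at depth 1
Step 6: enter scope (depth=2)
Visible at query point: b=88 d=88 e=88

Answer: b=88 d=88 e=88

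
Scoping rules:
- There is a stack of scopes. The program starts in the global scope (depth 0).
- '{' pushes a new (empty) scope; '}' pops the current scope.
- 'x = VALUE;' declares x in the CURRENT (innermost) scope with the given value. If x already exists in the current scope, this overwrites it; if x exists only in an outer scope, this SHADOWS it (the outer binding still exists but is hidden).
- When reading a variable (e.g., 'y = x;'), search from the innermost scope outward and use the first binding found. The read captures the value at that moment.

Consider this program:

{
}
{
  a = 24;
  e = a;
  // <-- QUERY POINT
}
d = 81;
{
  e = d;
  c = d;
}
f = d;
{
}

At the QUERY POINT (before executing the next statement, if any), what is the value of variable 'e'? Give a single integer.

Step 1: enter scope (depth=1)
Step 2: exit scope (depth=0)
Step 3: enter scope (depth=1)
Step 4: declare a=24 at depth 1
Step 5: declare e=(read a)=24 at depth 1
Visible at query point: a=24 e=24

Answer: 24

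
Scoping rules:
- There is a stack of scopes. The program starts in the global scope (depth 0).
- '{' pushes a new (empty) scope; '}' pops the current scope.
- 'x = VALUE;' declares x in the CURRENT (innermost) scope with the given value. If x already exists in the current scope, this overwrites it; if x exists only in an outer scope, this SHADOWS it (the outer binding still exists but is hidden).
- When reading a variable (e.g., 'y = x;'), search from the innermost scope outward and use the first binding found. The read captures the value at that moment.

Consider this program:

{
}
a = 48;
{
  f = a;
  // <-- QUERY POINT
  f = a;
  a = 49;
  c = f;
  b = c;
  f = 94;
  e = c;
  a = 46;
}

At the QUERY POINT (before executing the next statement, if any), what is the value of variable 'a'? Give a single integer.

Step 1: enter scope (depth=1)
Step 2: exit scope (depth=0)
Step 3: declare a=48 at depth 0
Step 4: enter scope (depth=1)
Step 5: declare f=(read a)=48 at depth 1
Visible at query point: a=48 f=48

Answer: 48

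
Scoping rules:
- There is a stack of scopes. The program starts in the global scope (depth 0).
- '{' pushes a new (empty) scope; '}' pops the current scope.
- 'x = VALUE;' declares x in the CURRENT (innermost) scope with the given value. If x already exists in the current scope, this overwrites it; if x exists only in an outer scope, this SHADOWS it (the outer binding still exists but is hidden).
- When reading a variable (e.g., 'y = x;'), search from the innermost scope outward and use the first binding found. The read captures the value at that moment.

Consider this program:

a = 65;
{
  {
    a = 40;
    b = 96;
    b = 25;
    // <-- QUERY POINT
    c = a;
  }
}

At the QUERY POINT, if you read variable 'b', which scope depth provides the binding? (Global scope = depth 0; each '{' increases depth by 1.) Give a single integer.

Answer: 2

Derivation:
Step 1: declare a=65 at depth 0
Step 2: enter scope (depth=1)
Step 3: enter scope (depth=2)
Step 4: declare a=40 at depth 2
Step 5: declare b=96 at depth 2
Step 6: declare b=25 at depth 2
Visible at query point: a=40 b=25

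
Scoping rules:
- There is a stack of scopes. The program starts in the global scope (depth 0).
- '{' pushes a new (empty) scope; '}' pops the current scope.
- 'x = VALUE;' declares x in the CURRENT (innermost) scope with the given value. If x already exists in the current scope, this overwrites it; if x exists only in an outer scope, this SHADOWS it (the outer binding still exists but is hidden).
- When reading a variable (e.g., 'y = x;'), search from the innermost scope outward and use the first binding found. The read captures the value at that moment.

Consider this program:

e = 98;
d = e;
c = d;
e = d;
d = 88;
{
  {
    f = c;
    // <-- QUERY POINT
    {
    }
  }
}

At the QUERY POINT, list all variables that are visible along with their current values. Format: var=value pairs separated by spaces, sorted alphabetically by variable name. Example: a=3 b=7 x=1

Answer: c=98 d=88 e=98 f=98

Derivation:
Step 1: declare e=98 at depth 0
Step 2: declare d=(read e)=98 at depth 0
Step 3: declare c=(read d)=98 at depth 0
Step 4: declare e=(read d)=98 at depth 0
Step 5: declare d=88 at depth 0
Step 6: enter scope (depth=1)
Step 7: enter scope (depth=2)
Step 8: declare f=(read c)=98 at depth 2
Visible at query point: c=98 d=88 e=98 f=98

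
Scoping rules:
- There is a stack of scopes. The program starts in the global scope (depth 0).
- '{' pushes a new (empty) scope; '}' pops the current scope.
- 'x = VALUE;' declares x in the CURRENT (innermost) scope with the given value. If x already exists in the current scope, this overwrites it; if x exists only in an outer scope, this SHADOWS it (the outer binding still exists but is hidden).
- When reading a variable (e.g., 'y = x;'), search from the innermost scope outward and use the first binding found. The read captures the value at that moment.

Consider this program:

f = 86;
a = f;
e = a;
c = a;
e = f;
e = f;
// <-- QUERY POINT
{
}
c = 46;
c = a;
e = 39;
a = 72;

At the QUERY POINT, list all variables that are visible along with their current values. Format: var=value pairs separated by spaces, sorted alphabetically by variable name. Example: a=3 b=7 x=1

Step 1: declare f=86 at depth 0
Step 2: declare a=(read f)=86 at depth 0
Step 3: declare e=(read a)=86 at depth 0
Step 4: declare c=(read a)=86 at depth 0
Step 5: declare e=(read f)=86 at depth 0
Step 6: declare e=(read f)=86 at depth 0
Visible at query point: a=86 c=86 e=86 f=86

Answer: a=86 c=86 e=86 f=86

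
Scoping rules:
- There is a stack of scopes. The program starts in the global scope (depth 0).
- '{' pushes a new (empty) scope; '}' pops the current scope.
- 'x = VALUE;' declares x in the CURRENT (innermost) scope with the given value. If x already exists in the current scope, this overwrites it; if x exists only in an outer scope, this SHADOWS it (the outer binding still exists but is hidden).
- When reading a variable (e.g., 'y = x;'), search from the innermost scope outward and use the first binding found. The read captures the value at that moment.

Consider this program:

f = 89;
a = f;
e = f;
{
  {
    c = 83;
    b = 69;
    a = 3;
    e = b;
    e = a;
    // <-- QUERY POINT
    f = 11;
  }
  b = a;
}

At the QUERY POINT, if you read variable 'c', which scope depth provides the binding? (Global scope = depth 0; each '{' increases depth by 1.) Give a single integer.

Answer: 2

Derivation:
Step 1: declare f=89 at depth 0
Step 2: declare a=(read f)=89 at depth 0
Step 3: declare e=(read f)=89 at depth 0
Step 4: enter scope (depth=1)
Step 5: enter scope (depth=2)
Step 6: declare c=83 at depth 2
Step 7: declare b=69 at depth 2
Step 8: declare a=3 at depth 2
Step 9: declare e=(read b)=69 at depth 2
Step 10: declare e=(read a)=3 at depth 2
Visible at query point: a=3 b=69 c=83 e=3 f=89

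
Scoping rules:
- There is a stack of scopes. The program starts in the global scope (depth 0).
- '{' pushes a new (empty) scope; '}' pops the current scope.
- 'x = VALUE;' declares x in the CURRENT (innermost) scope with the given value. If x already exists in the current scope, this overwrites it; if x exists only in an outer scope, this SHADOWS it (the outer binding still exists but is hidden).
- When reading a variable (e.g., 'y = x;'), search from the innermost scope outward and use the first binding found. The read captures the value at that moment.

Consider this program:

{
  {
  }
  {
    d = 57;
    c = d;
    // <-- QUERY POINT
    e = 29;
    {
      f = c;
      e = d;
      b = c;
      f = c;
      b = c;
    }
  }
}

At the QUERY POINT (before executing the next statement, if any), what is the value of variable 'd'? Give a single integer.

Answer: 57

Derivation:
Step 1: enter scope (depth=1)
Step 2: enter scope (depth=2)
Step 3: exit scope (depth=1)
Step 4: enter scope (depth=2)
Step 5: declare d=57 at depth 2
Step 6: declare c=(read d)=57 at depth 2
Visible at query point: c=57 d=57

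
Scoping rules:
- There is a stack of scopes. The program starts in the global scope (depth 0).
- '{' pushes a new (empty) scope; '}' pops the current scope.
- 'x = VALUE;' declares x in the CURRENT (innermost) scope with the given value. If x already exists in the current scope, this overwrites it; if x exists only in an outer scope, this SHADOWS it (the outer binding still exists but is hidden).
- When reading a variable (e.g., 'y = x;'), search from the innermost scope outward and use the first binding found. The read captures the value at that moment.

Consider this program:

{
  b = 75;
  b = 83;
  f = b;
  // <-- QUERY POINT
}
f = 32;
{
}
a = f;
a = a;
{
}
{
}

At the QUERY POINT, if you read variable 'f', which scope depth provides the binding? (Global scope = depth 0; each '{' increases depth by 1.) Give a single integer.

Answer: 1

Derivation:
Step 1: enter scope (depth=1)
Step 2: declare b=75 at depth 1
Step 3: declare b=83 at depth 1
Step 4: declare f=(read b)=83 at depth 1
Visible at query point: b=83 f=83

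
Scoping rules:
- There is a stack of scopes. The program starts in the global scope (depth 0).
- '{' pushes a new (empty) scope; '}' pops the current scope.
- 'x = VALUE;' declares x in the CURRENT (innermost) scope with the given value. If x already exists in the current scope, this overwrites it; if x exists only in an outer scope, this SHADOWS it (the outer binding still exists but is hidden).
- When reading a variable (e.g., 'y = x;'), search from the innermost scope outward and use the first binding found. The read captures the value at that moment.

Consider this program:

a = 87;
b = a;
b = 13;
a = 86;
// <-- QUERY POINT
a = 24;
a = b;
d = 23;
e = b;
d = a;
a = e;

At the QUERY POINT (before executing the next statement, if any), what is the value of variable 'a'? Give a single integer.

Step 1: declare a=87 at depth 0
Step 2: declare b=(read a)=87 at depth 0
Step 3: declare b=13 at depth 0
Step 4: declare a=86 at depth 0
Visible at query point: a=86 b=13

Answer: 86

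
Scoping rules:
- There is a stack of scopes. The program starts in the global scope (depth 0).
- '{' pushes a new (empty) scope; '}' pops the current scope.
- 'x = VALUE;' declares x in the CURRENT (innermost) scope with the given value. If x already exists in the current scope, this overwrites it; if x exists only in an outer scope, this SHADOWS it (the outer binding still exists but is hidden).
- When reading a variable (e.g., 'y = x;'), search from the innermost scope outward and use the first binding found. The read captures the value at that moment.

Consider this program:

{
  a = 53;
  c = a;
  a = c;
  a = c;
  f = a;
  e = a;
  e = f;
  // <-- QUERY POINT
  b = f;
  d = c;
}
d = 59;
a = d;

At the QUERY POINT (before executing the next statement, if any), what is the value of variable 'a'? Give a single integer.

Step 1: enter scope (depth=1)
Step 2: declare a=53 at depth 1
Step 3: declare c=(read a)=53 at depth 1
Step 4: declare a=(read c)=53 at depth 1
Step 5: declare a=(read c)=53 at depth 1
Step 6: declare f=(read a)=53 at depth 1
Step 7: declare e=(read a)=53 at depth 1
Step 8: declare e=(read f)=53 at depth 1
Visible at query point: a=53 c=53 e=53 f=53

Answer: 53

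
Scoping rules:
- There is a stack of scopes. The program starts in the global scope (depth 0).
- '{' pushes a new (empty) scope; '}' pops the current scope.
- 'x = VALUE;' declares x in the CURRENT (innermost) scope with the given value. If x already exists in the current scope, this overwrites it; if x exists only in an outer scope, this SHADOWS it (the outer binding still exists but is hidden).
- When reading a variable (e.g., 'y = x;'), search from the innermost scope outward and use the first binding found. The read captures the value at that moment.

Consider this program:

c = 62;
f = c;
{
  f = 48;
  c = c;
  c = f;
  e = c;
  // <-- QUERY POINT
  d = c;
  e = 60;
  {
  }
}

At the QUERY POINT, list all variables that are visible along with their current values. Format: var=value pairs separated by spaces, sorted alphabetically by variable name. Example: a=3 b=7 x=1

Step 1: declare c=62 at depth 0
Step 2: declare f=(read c)=62 at depth 0
Step 3: enter scope (depth=1)
Step 4: declare f=48 at depth 1
Step 5: declare c=(read c)=62 at depth 1
Step 6: declare c=(read f)=48 at depth 1
Step 7: declare e=(read c)=48 at depth 1
Visible at query point: c=48 e=48 f=48

Answer: c=48 e=48 f=48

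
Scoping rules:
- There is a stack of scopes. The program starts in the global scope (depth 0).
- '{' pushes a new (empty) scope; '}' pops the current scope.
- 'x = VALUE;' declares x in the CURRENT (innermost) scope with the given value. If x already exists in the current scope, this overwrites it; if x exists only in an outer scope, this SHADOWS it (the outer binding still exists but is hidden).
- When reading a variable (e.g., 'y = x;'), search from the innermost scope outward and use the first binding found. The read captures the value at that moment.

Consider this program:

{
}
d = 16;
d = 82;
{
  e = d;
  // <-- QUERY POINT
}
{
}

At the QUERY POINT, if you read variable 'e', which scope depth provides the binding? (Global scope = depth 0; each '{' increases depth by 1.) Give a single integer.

Answer: 1

Derivation:
Step 1: enter scope (depth=1)
Step 2: exit scope (depth=0)
Step 3: declare d=16 at depth 0
Step 4: declare d=82 at depth 0
Step 5: enter scope (depth=1)
Step 6: declare e=(read d)=82 at depth 1
Visible at query point: d=82 e=82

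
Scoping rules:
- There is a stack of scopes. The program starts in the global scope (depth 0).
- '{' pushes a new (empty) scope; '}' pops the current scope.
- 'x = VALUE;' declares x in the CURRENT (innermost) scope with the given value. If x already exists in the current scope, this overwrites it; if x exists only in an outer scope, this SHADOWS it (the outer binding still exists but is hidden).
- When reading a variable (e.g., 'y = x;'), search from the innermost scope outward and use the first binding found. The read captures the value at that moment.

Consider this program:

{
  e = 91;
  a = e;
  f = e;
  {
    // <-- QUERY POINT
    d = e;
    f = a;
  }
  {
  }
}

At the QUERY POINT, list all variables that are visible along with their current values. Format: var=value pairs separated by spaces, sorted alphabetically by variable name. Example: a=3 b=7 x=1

Step 1: enter scope (depth=1)
Step 2: declare e=91 at depth 1
Step 3: declare a=(read e)=91 at depth 1
Step 4: declare f=(read e)=91 at depth 1
Step 5: enter scope (depth=2)
Visible at query point: a=91 e=91 f=91

Answer: a=91 e=91 f=91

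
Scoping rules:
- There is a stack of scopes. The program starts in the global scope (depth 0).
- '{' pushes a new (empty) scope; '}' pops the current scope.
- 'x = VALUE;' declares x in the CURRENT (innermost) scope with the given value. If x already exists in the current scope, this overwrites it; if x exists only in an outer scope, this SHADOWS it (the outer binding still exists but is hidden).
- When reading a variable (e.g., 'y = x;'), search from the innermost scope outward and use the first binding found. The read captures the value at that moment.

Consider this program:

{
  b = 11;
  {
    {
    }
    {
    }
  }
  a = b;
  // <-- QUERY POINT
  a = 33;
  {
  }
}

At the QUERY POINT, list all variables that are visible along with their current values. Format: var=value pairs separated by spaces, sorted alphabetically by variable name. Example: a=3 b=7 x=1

Step 1: enter scope (depth=1)
Step 2: declare b=11 at depth 1
Step 3: enter scope (depth=2)
Step 4: enter scope (depth=3)
Step 5: exit scope (depth=2)
Step 6: enter scope (depth=3)
Step 7: exit scope (depth=2)
Step 8: exit scope (depth=1)
Step 9: declare a=(read b)=11 at depth 1
Visible at query point: a=11 b=11

Answer: a=11 b=11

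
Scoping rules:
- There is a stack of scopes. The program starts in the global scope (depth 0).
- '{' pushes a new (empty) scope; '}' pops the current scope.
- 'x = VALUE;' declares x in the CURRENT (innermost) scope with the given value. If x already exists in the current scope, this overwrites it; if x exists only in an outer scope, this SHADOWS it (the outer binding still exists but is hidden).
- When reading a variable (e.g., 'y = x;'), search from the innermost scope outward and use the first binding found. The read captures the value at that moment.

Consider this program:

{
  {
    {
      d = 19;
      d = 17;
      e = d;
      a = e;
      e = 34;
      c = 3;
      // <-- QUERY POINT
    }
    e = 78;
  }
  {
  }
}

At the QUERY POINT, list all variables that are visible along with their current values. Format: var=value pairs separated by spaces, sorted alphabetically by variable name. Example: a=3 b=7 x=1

Step 1: enter scope (depth=1)
Step 2: enter scope (depth=2)
Step 3: enter scope (depth=3)
Step 4: declare d=19 at depth 3
Step 5: declare d=17 at depth 3
Step 6: declare e=(read d)=17 at depth 3
Step 7: declare a=(read e)=17 at depth 3
Step 8: declare e=34 at depth 3
Step 9: declare c=3 at depth 3
Visible at query point: a=17 c=3 d=17 e=34

Answer: a=17 c=3 d=17 e=34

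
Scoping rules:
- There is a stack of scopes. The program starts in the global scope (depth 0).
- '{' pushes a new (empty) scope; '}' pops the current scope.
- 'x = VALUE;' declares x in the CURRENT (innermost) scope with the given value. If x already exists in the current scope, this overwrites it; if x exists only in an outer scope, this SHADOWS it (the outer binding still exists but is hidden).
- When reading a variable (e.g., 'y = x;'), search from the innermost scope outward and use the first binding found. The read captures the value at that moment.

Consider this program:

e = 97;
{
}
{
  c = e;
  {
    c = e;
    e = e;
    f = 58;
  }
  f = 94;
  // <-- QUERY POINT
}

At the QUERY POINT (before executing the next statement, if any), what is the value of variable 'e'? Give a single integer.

Answer: 97

Derivation:
Step 1: declare e=97 at depth 0
Step 2: enter scope (depth=1)
Step 3: exit scope (depth=0)
Step 4: enter scope (depth=1)
Step 5: declare c=(read e)=97 at depth 1
Step 6: enter scope (depth=2)
Step 7: declare c=(read e)=97 at depth 2
Step 8: declare e=(read e)=97 at depth 2
Step 9: declare f=58 at depth 2
Step 10: exit scope (depth=1)
Step 11: declare f=94 at depth 1
Visible at query point: c=97 e=97 f=94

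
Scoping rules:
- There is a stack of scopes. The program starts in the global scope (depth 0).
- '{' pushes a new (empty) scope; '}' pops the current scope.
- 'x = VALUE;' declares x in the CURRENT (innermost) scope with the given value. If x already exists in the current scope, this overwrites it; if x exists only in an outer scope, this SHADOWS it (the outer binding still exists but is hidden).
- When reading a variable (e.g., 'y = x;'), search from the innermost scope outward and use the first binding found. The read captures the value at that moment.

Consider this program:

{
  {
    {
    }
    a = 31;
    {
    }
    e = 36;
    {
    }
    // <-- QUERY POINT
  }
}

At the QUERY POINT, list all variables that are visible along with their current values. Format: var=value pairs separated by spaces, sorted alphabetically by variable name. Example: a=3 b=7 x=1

Step 1: enter scope (depth=1)
Step 2: enter scope (depth=2)
Step 3: enter scope (depth=3)
Step 4: exit scope (depth=2)
Step 5: declare a=31 at depth 2
Step 6: enter scope (depth=3)
Step 7: exit scope (depth=2)
Step 8: declare e=36 at depth 2
Step 9: enter scope (depth=3)
Step 10: exit scope (depth=2)
Visible at query point: a=31 e=36

Answer: a=31 e=36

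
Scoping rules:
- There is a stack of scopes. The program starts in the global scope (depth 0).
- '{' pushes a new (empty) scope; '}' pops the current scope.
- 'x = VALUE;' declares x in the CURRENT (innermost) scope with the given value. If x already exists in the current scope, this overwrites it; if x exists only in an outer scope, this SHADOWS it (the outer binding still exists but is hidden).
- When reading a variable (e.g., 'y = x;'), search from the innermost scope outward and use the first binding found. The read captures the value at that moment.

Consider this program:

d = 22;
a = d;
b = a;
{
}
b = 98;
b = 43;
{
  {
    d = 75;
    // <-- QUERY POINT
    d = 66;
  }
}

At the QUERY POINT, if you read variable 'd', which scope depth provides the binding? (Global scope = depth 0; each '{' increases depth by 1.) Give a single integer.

Answer: 2

Derivation:
Step 1: declare d=22 at depth 0
Step 2: declare a=(read d)=22 at depth 0
Step 3: declare b=(read a)=22 at depth 0
Step 4: enter scope (depth=1)
Step 5: exit scope (depth=0)
Step 6: declare b=98 at depth 0
Step 7: declare b=43 at depth 0
Step 8: enter scope (depth=1)
Step 9: enter scope (depth=2)
Step 10: declare d=75 at depth 2
Visible at query point: a=22 b=43 d=75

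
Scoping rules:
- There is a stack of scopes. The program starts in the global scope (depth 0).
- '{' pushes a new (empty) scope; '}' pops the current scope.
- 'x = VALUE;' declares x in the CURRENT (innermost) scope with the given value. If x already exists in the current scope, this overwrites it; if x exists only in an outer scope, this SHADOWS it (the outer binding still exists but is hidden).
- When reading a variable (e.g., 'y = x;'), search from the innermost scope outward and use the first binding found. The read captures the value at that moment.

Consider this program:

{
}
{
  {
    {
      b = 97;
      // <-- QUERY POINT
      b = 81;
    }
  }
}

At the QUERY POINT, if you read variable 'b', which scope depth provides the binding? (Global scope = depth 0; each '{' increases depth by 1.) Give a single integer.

Answer: 3

Derivation:
Step 1: enter scope (depth=1)
Step 2: exit scope (depth=0)
Step 3: enter scope (depth=1)
Step 4: enter scope (depth=2)
Step 5: enter scope (depth=3)
Step 6: declare b=97 at depth 3
Visible at query point: b=97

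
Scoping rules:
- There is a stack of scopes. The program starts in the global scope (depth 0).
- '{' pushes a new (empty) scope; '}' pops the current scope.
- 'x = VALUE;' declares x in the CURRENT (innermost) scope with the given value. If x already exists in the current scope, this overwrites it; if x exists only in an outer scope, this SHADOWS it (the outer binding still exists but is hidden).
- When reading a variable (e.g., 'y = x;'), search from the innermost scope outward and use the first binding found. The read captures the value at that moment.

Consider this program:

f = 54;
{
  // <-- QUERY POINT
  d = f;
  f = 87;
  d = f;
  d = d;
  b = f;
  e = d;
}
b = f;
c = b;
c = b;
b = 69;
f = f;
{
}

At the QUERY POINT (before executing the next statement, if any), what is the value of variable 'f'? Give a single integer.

Answer: 54

Derivation:
Step 1: declare f=54 at depth 0
Step 2: enter scope (depth=1)
Visible at query point: f=54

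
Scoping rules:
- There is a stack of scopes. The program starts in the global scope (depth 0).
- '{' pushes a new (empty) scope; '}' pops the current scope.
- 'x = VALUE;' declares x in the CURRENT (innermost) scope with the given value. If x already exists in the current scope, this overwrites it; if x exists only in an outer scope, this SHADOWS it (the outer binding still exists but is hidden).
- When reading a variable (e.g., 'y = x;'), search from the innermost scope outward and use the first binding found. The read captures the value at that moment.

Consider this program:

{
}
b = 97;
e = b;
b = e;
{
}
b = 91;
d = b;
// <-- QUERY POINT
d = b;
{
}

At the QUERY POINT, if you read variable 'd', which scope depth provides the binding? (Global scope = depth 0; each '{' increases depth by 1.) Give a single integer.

Step 1: enter scope (depth=1)
Step 2: exit scope (depth=0)
Step 3: declare b=97 at depth 0
Step 4: declare e=(read b)=97 at depth 0
Step 5: declare b=(read e)=97 at depth 0
Step 6: enter scope (depth=1)
Step 7: exit scope (depth=0)
Step 8: declare b=91 at depth 0
Step 9: declare d=(read b)=91 at depth 0
Visible at query point: b=91 d=91 e=97

Answer: 0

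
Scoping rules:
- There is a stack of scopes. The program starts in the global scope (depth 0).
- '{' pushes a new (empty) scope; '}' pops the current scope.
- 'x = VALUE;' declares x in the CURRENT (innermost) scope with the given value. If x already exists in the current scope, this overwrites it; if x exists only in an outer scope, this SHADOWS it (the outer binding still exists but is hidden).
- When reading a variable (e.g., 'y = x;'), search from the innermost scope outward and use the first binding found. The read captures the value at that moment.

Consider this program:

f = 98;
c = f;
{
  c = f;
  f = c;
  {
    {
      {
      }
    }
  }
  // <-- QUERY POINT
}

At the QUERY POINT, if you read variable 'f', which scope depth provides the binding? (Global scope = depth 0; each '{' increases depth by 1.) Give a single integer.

Answer: 1

Derivation:
Step 1: declare f=98 at depth 0
Step 2: declare c=(read f)=98 at depth 0
Step 3: enter scope (depth=1)
Step 4: declare c=(read f)=98 at depth 1
Step 5: declare f=(read c)=98 at depth 1
Step 6: enter scope (depth=2)
Step 7: enter scope (depth=3)
Step 8: enter scope (depth=4)
Step 9: exit scope (depth=3)
Step 10: exit scope (depth=2)
Step 11: exit scope (depth=1)
Visible at query point: c=98 f=98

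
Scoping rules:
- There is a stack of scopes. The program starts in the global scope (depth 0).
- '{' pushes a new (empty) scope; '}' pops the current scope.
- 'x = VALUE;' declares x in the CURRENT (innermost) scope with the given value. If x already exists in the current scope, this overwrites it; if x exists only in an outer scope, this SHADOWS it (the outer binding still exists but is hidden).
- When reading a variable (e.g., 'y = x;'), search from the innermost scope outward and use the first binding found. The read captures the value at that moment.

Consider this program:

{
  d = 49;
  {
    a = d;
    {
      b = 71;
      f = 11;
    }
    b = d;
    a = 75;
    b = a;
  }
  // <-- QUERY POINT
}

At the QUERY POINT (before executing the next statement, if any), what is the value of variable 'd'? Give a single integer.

Answer: 49

Derivation:
Step 1: enter scope (depth=1)
Step 2: declare d=49 at depth 1
Step 3: enter scope (depth=2)
Step 4: declare a=(read d)=49 at depth 2
Step 5: enter scope (depth=3)
Step 6: declare b=71 at depth 3
Step 7: declare f=11 at depth 3
Step 8: exit scope (depth=2)
Step 9: declare b=(read d)=49 at depth 2
Step 10: declare a=75 at depth 2
Step 11: declare b=(read a)=75 at depth 2
Step 12: exit scope (depth=1)
Visible at query point: d=49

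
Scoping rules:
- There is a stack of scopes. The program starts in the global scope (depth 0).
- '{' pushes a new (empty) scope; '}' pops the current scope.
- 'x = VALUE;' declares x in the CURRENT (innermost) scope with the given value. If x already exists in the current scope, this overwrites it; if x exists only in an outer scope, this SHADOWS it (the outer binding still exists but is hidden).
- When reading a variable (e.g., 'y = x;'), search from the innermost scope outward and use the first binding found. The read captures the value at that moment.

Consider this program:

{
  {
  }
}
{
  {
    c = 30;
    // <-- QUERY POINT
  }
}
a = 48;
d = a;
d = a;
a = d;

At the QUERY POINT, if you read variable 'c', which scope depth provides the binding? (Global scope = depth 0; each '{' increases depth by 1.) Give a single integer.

Answer: 2

Derivation:
Step 1: enter scope (depth=1)
Step 2: enter scope (depth=2)
Step 3: exit scope (depth=1)
Step 4: exit scope (depth=0)
Step 5: enter scope (depth=1)
Step 6: enter scope (depth=2)
Step 7: declare c=30 at depth 2
Visible at query point: c=30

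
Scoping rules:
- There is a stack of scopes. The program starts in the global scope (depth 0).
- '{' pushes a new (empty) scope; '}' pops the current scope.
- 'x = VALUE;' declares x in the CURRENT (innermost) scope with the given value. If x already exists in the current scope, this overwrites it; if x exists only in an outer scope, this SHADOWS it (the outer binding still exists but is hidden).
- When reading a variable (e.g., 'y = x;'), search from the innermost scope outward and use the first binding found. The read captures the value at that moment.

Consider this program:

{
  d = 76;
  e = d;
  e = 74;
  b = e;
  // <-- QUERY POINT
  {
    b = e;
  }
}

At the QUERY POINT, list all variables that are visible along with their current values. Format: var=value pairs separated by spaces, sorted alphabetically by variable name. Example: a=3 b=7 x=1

Step 1: enter scope (depth=1)
Step 2: declare d=76 at depth 1
Step 3: declare e=(read d)=76 at depth 1
Step 4: declare e=74 at depth 1
Step 5: declare b=(read e)=74 at depth 1
Visible at query point: b=74 d=76 e=74

Answer: b=74 d=76 e=74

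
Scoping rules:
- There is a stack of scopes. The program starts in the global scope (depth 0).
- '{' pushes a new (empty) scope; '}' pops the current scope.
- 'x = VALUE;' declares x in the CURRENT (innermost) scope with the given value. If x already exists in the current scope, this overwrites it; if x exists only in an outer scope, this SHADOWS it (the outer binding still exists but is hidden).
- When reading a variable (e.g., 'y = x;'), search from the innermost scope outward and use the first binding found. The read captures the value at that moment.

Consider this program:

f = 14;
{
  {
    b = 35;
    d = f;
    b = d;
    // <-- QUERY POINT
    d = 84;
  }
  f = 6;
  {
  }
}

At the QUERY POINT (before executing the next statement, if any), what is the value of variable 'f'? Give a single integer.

Step 1: declare f=14 at depth 0
Step 2: enter scope (depth=1)
Step 3: enter scope (depth=2)
Step 4: declare b=35 at depth 2
Step 5: declare d=(read f)=14 at depth 2
Step 6: declare b=(read d)=14 at depth 2
Visible at query point: b=14 d=14 f=14

Answer: 14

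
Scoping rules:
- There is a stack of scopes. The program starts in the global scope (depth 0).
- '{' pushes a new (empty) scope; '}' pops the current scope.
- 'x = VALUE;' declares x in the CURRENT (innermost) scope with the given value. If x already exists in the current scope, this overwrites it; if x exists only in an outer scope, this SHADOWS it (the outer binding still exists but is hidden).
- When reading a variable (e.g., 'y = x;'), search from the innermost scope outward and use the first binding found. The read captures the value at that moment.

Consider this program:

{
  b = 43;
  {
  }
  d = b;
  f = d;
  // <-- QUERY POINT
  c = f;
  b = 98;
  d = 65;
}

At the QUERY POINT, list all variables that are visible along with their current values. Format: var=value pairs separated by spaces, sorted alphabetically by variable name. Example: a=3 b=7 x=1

Answer: b=43 d=43 f=43

Derivation:
Step 1: enter scope (depth=1)
Step 2: declare b=43 at depth 1
Step 3: enter scope (depth=2)
Step 4: exit scope (depth=1)
Step 5: declare d=(read b)=43 at depth 1
Step 6: declare f=(read d)=43 at depth 1
Visible at query point: b=43 d=43 f=43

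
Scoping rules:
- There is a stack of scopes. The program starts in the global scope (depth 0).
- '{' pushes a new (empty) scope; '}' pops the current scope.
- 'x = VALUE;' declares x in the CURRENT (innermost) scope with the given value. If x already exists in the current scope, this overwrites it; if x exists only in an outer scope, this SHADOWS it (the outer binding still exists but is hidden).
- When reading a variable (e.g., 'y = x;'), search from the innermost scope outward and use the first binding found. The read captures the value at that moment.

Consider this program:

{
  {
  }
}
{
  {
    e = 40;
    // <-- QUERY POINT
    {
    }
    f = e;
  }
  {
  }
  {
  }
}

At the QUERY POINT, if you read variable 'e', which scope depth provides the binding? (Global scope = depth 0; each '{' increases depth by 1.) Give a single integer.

Answer: 2

Derivation:
Step 1: enter scope (depth=1)
Step 2: enter scope (depth=2)
Step 3: exit scope (depth=1)
Step 4: exit scope (depth=0)
Step 5: enter scope (depth=1)
Step 6: enter scope (depth=2)
Step 7: declare e=40 at depth 2
Visible at query point: e=40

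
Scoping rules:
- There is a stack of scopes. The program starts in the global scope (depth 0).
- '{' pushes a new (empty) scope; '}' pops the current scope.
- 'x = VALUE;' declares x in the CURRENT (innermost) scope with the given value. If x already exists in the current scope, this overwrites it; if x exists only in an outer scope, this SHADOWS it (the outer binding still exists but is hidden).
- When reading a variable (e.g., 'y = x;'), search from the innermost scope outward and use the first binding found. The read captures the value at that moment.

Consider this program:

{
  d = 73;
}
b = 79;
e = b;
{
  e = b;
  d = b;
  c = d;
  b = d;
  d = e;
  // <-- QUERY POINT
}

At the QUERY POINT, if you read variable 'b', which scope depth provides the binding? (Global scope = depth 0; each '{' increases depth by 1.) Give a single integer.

Answer: 1

Derivation:
Step 1: enter scope (depth=1)
Step 2: declare d=73 at depth 1
Step 3: exit scope (depth=0)
Step 4: declare b=79 at depth 0
Step 5: declare e=(read b)=79 at depth 0
Step 6: enter scope (depth=1)
Step 7: declare e=(read b)=79 at depth 1
Step 8: declare d=(read b)=79 at depth 1
Step 9: declare c=(read d)=79 at depth 1
Step 10: declare b=(read d)=79 at depth 1
Step 11: declare d=(read e)=79 at depth 1
Visible at query point: b=79 c=79 d=79 e=79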